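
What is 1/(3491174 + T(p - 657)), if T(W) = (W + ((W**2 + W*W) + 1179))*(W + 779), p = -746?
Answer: -1/2452943482 ≈ -4.0767e-10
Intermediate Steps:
T(W) = (779 + W)*(1179 + W + 2*W**2) (T(W) = (W + ((W**2 + W**2) + 1179))*(779 + W) = (W + (2*W**2 + 1179))*(779 + W) = (W + (1179 + 2*W**2))*(779 + W) = (1179 + W + 2*W**2)*(779 + W) = (779 + W)*(1179 + W + 2*W**2))
1/(3491174 + T(p - 657)) = 1/(3491174 + (918441 + 2*(-746 - 657)**3 + 1559*(-746 - 657)**2 + 1958*(-746 - 657))) = 1/(3491174 + (918441 + 2*(-1403)**3 + 1559*(-1403)**2 + 1958*(-1403))) = 1/(3491174 + (918441 + 2*(-2761677827) + 1559*1968409 - 2747074)) = 1/(3491174 + (918441 - 5523355654 + 3068749631 - 2747074)) = 1/(3491174 - 2456434656) = 1/(-2452943482) = -1/2452943482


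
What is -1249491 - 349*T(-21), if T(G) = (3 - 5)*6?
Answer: -1245303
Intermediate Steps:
T(G) = -12 (T(G) = -2*6 = -12)
-1249491 - 349*T(-21) = -1249491 - 349*(-12) = -1249491 - 1*(-4188) = -1249491 + 4188 = -1245303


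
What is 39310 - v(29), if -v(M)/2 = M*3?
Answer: 39484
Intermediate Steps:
v(M) = -6*M (v(M) = -2*M*3 = -6*M)
39310 - v(29) = 39310 - (-6)*29 = 39310 - 1*(-174) = 39310 + 174 = 39484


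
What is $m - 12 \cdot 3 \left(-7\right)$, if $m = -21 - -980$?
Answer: $1211$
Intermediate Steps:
$m = 959$ ($m = -21 + 980 = 959$)
$m - 12 \cdot 3 \left(-7\right) = 959 - 12 \cdot 3 \left(-7\right) = 959 - 36 \left(-7\right) = 959 - -252 = 959 + 252 = 1211$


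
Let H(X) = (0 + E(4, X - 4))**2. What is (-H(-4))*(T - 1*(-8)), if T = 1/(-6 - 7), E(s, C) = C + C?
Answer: -26368/13 ≈ -2028.3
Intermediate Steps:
E(s, C) = 2*C
T = -1/13 (T = 1/(-13) = -1/13 ≈ -0.076923)
H(X) = (-8 + 2*X)**2 (H(X) = (0 + 2*(X - 4))**2 = (0 + 2*(-4 + X))**2 = (0 + (-8 + 2*X))**2 = (-8 + 2*X)**2)
(-H(-4))*(T - 1*(-8)) = (-4*(-4 - 4)**2)*(-1/13 - 1*(-8)) = (-4*(-8)**2)*(-1/13 + 8) = -4*64*(103/13) = -1*256*(103/13) = -256*103/13 = -26368/13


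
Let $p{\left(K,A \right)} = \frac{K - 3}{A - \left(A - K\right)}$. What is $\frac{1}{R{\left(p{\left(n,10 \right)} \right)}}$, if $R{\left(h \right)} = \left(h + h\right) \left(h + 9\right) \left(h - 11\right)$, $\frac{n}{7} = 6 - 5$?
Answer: $- \frac{343}{39128} \approx -0.0087661$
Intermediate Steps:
$n = 7$ ($n = 7 \left(6 - 5\right) = 7 \cdot 1 = 7$)
$p{\left(K,A \right)} = \frac{-3 + K}{K}$
$R{\left(h \right)} = 2 h \left(-11 + h\right) \left(9 + h\right)$ ($R{\left(h \right)} = 2 h \left(9 + h\right) \left(-11 + h\right) = 2 h \left(-11 + h\right) \left(9 + h\right)$)
$\frac{1}{R{\left(p{\left(n,10 \right)} \right)}} = \frac{1}{2 \frac{-3 + 7}{7} \left(-99 + \left(\frac{-3 + 7}{7}\right)^{2} - 2 \frac{-3 + 7}{7}\right)} = \frac{1}{2 \cdot \frac{1}{7} \cdot 4 \left(-99 + \left(\frac{1}{7} \cdot 4\right)^{2} - 2 \cdot \frac{1}{7} \cdot 4\right)} = \frac{1}{2 \cdot \frac{4}{7} \left(-99 + \left(\frac{4}{7}\right)^{2} - \frac{8}{7}\right)} = \frac{1}{2 \cdot \frac{4}{7} \left(-99 + \frac{16}{49} - \frac{8}{7}\right)} = \frac{1}{2 \cdot \frac{4}{7} \left(- \frac{4891}{49}\right)} = \frac{1}{- \frac{39128}{343}} = - \frac{343}{39128}$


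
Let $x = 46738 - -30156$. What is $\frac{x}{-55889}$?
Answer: $- \frac{76894}{55889} \approx -1.3758$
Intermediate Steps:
$x = 76894$ ($x = 46738 + 30156 = 76894$)
$\frac{x}{-55889} = \frac{76894}{-55889} = 76894 \left(- \frac{1}{55889}\right) = - \frac{76894}{55889}$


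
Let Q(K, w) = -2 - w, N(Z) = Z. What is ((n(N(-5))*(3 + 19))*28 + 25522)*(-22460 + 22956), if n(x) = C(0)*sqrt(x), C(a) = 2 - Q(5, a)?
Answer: 12658912 + 1222144*I*sqrt(5) ≈ 1.2659e+7 + 2.7328e+6*I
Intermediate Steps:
C(a) = 4 + a (C(a) = 2 - (-2 - a) = 2 + (2 + a) = 4 + a)
n(x) = 4*sqrt(x) (n(x) = (4 + 0)*sqrt(x) = 4*sqrt(x))
((n(N(-5))*(3 + 19))*28 + 25522)*(-22460 + 22956) = (((4*sqrt(-5))*(3 + 19))*28 + 25522)*(-22460 + 22956) = (((4*(I*sqrt(5)))*22)*28 + 25522)*496 = (((4*I*sqrt(5))*22)*28 + 25522)*496 = ((88*I*sqrt(5))*28 + 25522)*496 = (2464*I*sqrt(5) + 25522)*496 = (25522 + 2464*I*sqrt(5))*496 = 12658912 + 1222144*I*sqrt(5)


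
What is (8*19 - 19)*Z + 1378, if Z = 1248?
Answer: 167362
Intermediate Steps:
(8*19 - 19)*Z + 1378 = (8*19 - 19)*1248 + 1378 = (152 - 19)*1248 + 1378 = 133*1248 + 1378 = 165984 + 1378 = 167362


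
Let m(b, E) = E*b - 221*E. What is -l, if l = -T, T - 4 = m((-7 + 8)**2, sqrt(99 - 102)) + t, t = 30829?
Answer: 30833 - 220*I*sqrt(3) ≈ 30833.0 - 381.05*I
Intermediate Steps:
m(b, E) = -221*E + E*b
T = 30833 - 220*I*sqrt(3) (T = 4 + (sqrt(99 - 102)*(-221 + (-7 + 8)**2) + 30829) = 4 + (sqrt(-3)*(-221 + 1**2) + 30829) = 4 + ((I*sqrt(3))*(-221 + 1) + 30829) = 4 + ((I*sqrt(3))*(-220) + 30829) = 4 + (-220*I*sqrt(3) + 30829) = 4 + (30829 - 220*I*sqrt(3)) = 30833 - 220*I*sqrt(3) ≈ 30833.0 - 381.05*I)
l = -30833 + 220*I*sqrt(3) (l = -(30833 - 220*I*sqrt(3)) = -30833 + 220*I*sqrt(3) ≈ -30833.0 + 381.05*I)
-l = -(-30833 + 220*I*sqrt(3)) = 30833 - 220*I*sqrt(3)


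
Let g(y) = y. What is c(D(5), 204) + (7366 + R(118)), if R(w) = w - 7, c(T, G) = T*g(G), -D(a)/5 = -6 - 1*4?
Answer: 17677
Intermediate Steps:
D(a) = 50 (D(a) = -5*(-6 - 1*4) = -5*(-6 - 4) = -5*(-10) = 50)
c(T, G) = G*T (c(T, G) = T*G = G*T)
R(w) = -7 + w
c(D(5), 204) + (7366 + R(118)) = 204*50 + (7366 + (-7 + 118)) = 10200 + (7366 + 111) = 10200 + 7477 = 17677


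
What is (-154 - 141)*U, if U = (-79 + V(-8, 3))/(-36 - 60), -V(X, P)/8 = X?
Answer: -1475/32 ≈ -46.094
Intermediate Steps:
V(X, P) = -8*X
U = 5/32 (U = (-79 - 8*(-8))/(-36 - 60) = (-79 + 64)/(-96) = -15*(-1/96) = 5/32 ≈ 0.15625)
(-154 - 141)*U = (-154 - 141)*(5/32) = -295*5/32 = -1475/32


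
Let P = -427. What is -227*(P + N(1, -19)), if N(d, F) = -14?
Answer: 100107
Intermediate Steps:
-227*(P + N(1, -19)) = -227*(-427 - 14) = -227*(-441) = 100107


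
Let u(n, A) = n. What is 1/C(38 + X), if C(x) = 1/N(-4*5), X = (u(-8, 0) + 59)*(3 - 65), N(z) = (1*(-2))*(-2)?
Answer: 4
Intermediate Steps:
N(z) = 4 (N(z) = -2*(-2) = 4)
X = -3162 (X = (-8 + 59)*(3 - 65) = 51*(-62) = -3162)
C(x) = ¼ (C(x) = 1/4 = ¼)
1/C(38 + X) = 1/(¼) = 4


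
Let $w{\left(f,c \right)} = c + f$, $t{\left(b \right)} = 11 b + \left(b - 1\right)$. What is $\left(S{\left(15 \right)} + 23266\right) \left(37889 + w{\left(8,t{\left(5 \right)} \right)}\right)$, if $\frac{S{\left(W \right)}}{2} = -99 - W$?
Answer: $874430328$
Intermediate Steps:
$t{\left(b \right)} = -1 + 12 b$ ($t{\left(b \right)} = 11 b + \left(b - 1\right) = 11 b + \left(-1 + b\right) = -1 + 12 b$)
$S{\left(W \right)} = -198 - 2 W$ ($S{\left(W \right)} = 2 \left(-99 - W\right) = -198 - 2 W$)
$\left(S{\left(15 \right)} + 23266\right) \left(37889 + w{\left(8,t{\left(5 \right)} \right)}\right) = \left(\left(-198 - 30\right) + 23266\right) \left(37889 + \left(\left(-1 + 12 \cdot 5\right) + 8\right)\right) = \left(\left(-198 - 30\right) + 23266\right) \left(37889 + \left(\left(-1 + 60\right) + 8\right)\right) = \left(-228 + 23266\right) \left(37889 + \left(59 + 8\right)\right) = 23038 \left(37889 + 67\right) = 23038 \cdot 37956 = 874430328$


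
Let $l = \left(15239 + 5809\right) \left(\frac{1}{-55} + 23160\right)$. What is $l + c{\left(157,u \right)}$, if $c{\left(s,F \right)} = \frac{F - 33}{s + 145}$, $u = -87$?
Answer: $\frac{4048449120852}{8305} \approx 4.8747 \cdot 10^{8}$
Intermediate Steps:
$c{\left(s,F \right)} = \frac{-33 + F}{145 + s}$
$l = \frac{26810921352}{55}$ ($l = 21048 \left(- \frac{1}{55} + 23160\right) = 21048 \cdot \frac{1273799}{55} = \frac{26810921352}{55} \approx 4.8747 \cdot 10^{8}$)
$l + c{\left(157,u \right)} = \frac{26810921352}{55} + \frac{-33 - 87}{145 + 157} = \frac{26810921352}{55} + \frac{1}{302} \left(-120\right) = \frac{26810921352}{55} - \frac{60}{151} = \frac{4048449120852}{8305}$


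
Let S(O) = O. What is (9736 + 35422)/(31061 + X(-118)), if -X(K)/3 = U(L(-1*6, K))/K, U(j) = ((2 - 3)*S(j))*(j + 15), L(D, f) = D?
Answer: 1332161/916340 ≈ 1.4538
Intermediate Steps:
U(j) = -j*(15 + j) (U(j) = ((2 - 3)*j)*(j + 15) = (-j)*(15 + j) = -j*(15 + j))
X(K) = -162/K (X(K) = -3*(-(-1*6)*(15 - 1*6))/K = -3*(-1*(-6)*(15 - 6))/K = -3*(-1*(-6)*9)/K = -162/K)
(9736 + 35422)/(31061 + X(-118)) = (9736 + 35422)/(31061 - 162/(-118)) = 45158/(31061 - 162*(-1/118)) = 45158/(31061 + 81/59) = 45158/(1832680/59) = 45158*(59/1832680) = 1332161/916340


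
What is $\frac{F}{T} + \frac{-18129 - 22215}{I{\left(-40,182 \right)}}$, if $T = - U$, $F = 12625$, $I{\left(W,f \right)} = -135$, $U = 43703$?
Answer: $\frac{587149819}{1966635} \approx 298.56$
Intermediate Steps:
$T = -43703$ ($T = \left(-1\right) 43703 = -43703$)
$\frac{F}{T} + \frac{-18129 - 22215}{I{\left(-40,182 \right)}} = \frac{12625}{-43703} + \frac{-18129 - 22215}{-135} = 12625 \left(- \frac{1}{43703}\right) - - \frac{13448}{45} = - \frac{12625}{43703} + \frac{13448}{45} = \frac{587149819}{1966635}$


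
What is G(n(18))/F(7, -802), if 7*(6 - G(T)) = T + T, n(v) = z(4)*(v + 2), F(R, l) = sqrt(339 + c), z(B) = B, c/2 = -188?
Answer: 118*I*sqrt(37)/259 ≈ 2.7713*I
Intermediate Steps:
c = -376 (c = 2*(-188) = -376)
F(R, l) = I*sqrt(37) (F(R, l) = sqrt(339 - 376) = sqrt(-37) = I*sqrt(37))
n(v) = 8 + 4*v (n(v) = 4*(v + 2) = 4*(2 + v) = 8 + 4*v)
G(T) = 6 - 2*T/7 (G(T) = 6 - (T + T)/7 = 6 - 2*T/7)
G(n(18))/F(7, -802) = (6 - 2*(8 + 4*18)/7)/((I*sqrt(37))) = (6 - 2*(8 + 72)/7)*(-I*sqrt(37)/37) = (6 - 2/7*80)*(-I*sqrt(37)/37) = (6 - 160/7)*(-I*sqrt(37)/37) = -(-118)*I*sqrt(37)/259 = 118*I*sqrt(37)/259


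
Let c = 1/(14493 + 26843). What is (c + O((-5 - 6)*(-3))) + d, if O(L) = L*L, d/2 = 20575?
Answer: 1745991305/41336 ≈ 42239.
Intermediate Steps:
d = 41150 (d = 2*20575 = 41150)
c = 1/41336 ≈ 2.4192e-5
O(L) = L²
(c + O((-5 - 6)*(-3))) + d = (1/41336 + ((-5 - 6)*(-3))²) + 41150 = (1/41336 + (-11*(-3))²) + 41150 = (1/41336 + 33²) + 41150 = (1/41336 + 1089) + 41150 = 45014905/41336 + 41150 = 1745991305/41336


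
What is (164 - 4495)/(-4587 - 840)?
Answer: 4331/5427 ≈ 0.79805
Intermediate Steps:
(164 - 4495)/(-4587 - 840) = -4331/(-5427) = -4331*(-1/5427) = 4331/5427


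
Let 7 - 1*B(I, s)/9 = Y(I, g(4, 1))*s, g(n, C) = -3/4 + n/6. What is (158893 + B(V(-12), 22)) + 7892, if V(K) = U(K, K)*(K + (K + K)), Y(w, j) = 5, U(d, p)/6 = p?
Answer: 165858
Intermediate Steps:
U(d, p) = 6*p
g(n, C) = -¾ + n/6 (g(n, C) = -3*¼ + n*(⅙) = -¾ + n/6)
V(K) = 18*K² (V(K) = (6*K)*(K + (K + K)) = (6*K)*(K + 2*K) = (6*K)*(3*K) = 18*K²)
B(I, s) = 63 - 45*s
(158893 + B(V(-12), 22)) + 7892 = (158893 + (63 - 45*22)) + 7892 = (158893 + (63 - 990)) + 7892 = (158893 - 927) + 7892 = 157966 + 7892 = 165858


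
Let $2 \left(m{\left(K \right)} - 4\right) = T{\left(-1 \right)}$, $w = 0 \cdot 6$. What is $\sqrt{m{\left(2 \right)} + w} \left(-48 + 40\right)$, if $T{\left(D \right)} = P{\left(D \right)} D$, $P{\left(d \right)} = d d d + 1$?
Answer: $-16$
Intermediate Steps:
$w = 0$
$P{\left(d \right)} = 1 + d^{3}$ ($P{\left(d \right)} = d^{2} d + 1 = d^{3} + 1 = 1 + d^{3}$)
$T{\left(D \right)} = D \left(1 + D^{3}\right)$ ($T{\left(D \right)} = \left(1 + D^{3}\right) D = D \left(1 + D^{3}\right)$)
$m{\left(K \right)} = 4$ ($m{\left(K \right)} = 4 + \frac{-1 + \left(-1\right)^{4}}{2} = 4 + \frac{-1 + 1}{2} = 4 + \frac{1}{2} \cdot 0 = 4 + 0 = 4$)
$\sqrt{m{\left(2 \right)} + w} \left(-48 + 40\right) = \sqrt{4 + 0} \left(-48 + 40\right) = \sqrt{4} \left(-8\right) = 2 \left(-8\right) = -16$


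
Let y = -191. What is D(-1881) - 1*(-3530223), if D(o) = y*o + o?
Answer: 3887613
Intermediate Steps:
D(o) = -190*o (D(o) = -191*o + o = -190*o)
D(-1881) - 1*(-3530223) = -190*(-1881) - 1*(-3530223) = 357390 + 3530223 = 3887613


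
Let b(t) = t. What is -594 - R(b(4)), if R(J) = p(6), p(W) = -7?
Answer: -587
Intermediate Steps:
R(J) = -7
-594 - R(b(4)) = -594 - 1*(-7) = -594 + 7 = -587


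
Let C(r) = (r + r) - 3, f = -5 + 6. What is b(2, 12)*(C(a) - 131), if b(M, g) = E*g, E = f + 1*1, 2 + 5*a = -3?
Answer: -3264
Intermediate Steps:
a = -1 (a = -2/5 + (1/5)*(-3) = -2/5 - 3/5 = -1)
f = 1
E = 2 (E = 1 + 1*1 = 1 + 1 = 2)
b(M, g) = 2*g
C(r) = -3 + 2*r (C(r) = 2*r - 3 = -3 + 2*r)
b(2, 12)*(C(a) - 131) = (2*12)*((-3 + 2*(-1)) - 131) = 24*((-3 - 2) - 131) = 24*(-5 - 131) = 24*(-136) = -3264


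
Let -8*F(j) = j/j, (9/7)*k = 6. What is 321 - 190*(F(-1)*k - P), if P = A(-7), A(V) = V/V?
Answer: 3731/6 ≈ 621.83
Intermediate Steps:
k = 14/3 (k = (7/9)*6 = 14/3 ≈ 4.6667)
F(j) = -1/8 (F(j) = -j/(8*j) = -1/8*1 = -1/8)
A(V) = 1
P = 1
321 - 190*(F(-1)*k - P) = 321 - 190*(-1/8*14/3 - 1*1) = 321 - 190*(-7/12 - 1) = 321 - 190*(-19/12) = 321 + 1805/6 = 3731/6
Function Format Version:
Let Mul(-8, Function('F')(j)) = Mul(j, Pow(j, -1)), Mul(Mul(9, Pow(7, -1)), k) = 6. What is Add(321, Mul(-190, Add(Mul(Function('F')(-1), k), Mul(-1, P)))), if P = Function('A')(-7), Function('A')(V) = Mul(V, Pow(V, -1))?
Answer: Rational(3731, 6) ≈ 621.83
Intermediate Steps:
k = Rational(14, 3) (k = Mul(Rational(7, 9), 6) = Rational(14, 3) ≈ 4.6667)
Function('F')(j) = Rational(-1, 8) (Function('F')(j) = Mul(Rational(-1, 8), Mul(j, Pow(j, -1))) = Mul(Rational(-1, 8), 1) = Rational(-1, 8))
Function('A')(V) = 1
P = 1
Add(321, Mul(-190, Add(Mul(Function('F')(-1), k), Mul(-1, P)))) = Add(321, Mul(-190, Add(Mul(Rational(-1, 8), Rational(14, 3)), Mul(-1, 1)))) = Add(321, Mul(-190, Add(Rational(-7, 12), -1))) = Add(321, Mul(-190, Rational(-19, 12))) = Add(321, Rational(1805, 6)) = Rational(3731, 6)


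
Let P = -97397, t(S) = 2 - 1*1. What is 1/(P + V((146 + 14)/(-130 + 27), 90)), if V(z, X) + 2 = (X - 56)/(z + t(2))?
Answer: -57/5555245 ≈ -1.0261e-5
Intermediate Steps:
t(S) = 1 (t(S) = 2 - 1 = 1)
V(z, X) = -2 + (-56 + X)/(1 + z) (V(z, X) = -2 + (X - 56)/(z + 1) = -2 + (-56 + X)/(1 + z))
1/(P + V((146 + 14)/(-130 + 27), 90)) = 1/(-97397 + (-58 + 90 - 2*(146 + 14)/(-130 + 27))/(1 + (146 + 14)/(-130 + 27))) = 1/(-97397 + (-58 + 90 - 320/(-103))/(1 + 160/(-103))) = 1/(-97397 + (-58 + 90 - 320*(-1)/103)/(1 + 160*(-1/103))) = 1/(-97397 + (-58 + 90 - 2*(-160/103))/(1 - 160/103)) = 1/(-97397 + (-58 + 90 + 320/103)/(-57/103)) = 1/(-97397 - 103/57*3616/103) = 1/(-97397 - 3616/57) = 1/(-5555245/57) = -57/5555245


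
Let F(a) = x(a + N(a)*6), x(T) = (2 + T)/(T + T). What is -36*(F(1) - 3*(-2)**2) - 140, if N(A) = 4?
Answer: 6814/25 ≈ 272.56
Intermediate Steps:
x(T) = (2 + T)/(2*T) (x(T) = (2 + T)/((2*T)) = (2 + T)*(1/(2*T)) = (2 + T)/(2*T))
F(a) = (26 + a)/(2*(24 + a)) (F(a) = (2 + (a + 4*6))/(2*(a + 4*6)) = (2 + (a + 24))/(2*(a + 24)) = (2 + (24 + a))/(2*(24 + a)) = (26 + a)/(2*(24 + a)))
-36*(F(1) - 3*(-2)**2) - 140 = -36*((26 + 1)/(2*(24 + 1)) - 3*(-2)**2) - 140 = -36*((1/2)*27/25 - 3*4) - 140 = -36*((1/2)*(1/25)*27 - 12) - 140 = -36*(27/50 - 12) - 140 = -36*(-573/50) - 140 = 10314/25 - 140 = 6814/25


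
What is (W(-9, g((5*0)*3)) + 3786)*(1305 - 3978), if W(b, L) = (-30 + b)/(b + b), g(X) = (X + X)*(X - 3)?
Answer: -20251539/2 ≈ -1.0126e+7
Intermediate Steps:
g(X) = 2*X*(-3 + X) (g(X) = (2*X)*(-3 + X) = 2*X*(-3 + X))
W(b, L) = (-30 + b)/(2*b) (W(b, L) = (-30 + b)/((2*b)) = (-30 + b)*(1/(2*b)) = (-30 + b)/(2*b))
(W(-9, g((5*0)*3)) + 3786)*(1305 - 3978) = ((1/2)*(-30 - 9)/(-9) + 3786)*(1305 - 3978) = ((1/2)*(-1/9)*(-39) + 3786)*(-2673) = (13/6 + 3786)*(-2673) = (22729/6)*(-2673) = -20251539/2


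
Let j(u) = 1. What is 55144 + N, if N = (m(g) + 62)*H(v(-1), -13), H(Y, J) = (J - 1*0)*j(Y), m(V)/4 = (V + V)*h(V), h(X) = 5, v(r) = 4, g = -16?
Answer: 62658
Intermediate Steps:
m(V) = 40*V (m(V) = 4*((V + V)*5) = 4*((2*V)*5) = 4*(10*V) = 40*V)
H(Y, J) = J (H(Y, J) = (J - 1*0)*1 = (J + 0)*1 = J*1 = J)
N = 7514 (N = (40*(-16) + 62)*(-13) = (-640 + 62)*(-13) = -578*(-13) = 7514)
55144 + N = 55144 + 7514 = 62658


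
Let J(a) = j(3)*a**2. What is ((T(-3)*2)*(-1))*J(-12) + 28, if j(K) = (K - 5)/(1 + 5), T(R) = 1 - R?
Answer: 412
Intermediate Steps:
j(K) = -5/6 + K/6 (j(K) = (-5 + K)/6 = (-5 + K)*(1/6) = -5/6 + K/6)
J(a) = -a**2/3 (J(a) = (-5/6 + (1/6)*3)*a**2 = (-5/6 + 1/2)*a**2 = -a**2/3)
((T(-3)*2)*(-1))*J(-12) + 28 = (((1 - 1*(-3))*2)*(-1))*(-1/3*(-12)**2) + 28 = (((1 + 3)*2)*(-1))*(-1/3*144) + 28 = ((4*2)*(-1))*(-48) + 28 = (8*(-1))*(-48) + 28 = -8*(-48) + 28 = 384 + 28 = 412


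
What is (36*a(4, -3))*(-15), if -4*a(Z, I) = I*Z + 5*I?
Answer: -3645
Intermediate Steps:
a(Z, I) = -5*I/4 - I*Z/4 (a(Z, I) = -(I*Z + 5*I)/4 = -(5*I + I*Z)/4 = -5*I/4 - I*Z/4)
(36*a(4, -3))*(-15) = (36*(-¼*(-3)*(5 + 4)))*(-15) = (36*(-¼*(-3)*9))*(-15) = (36*(27/4))*(-15) = 243*(-15) = -3645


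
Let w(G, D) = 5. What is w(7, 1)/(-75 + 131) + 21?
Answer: 1181/56 ≈ 21.089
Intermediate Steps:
w(7, 1)/(-75 + 131) + 21 = 5/(-75 + 131) + 21 = 5/56 + 21 = 1181/56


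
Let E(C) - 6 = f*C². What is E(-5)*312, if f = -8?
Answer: -60528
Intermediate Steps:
E(C) = 6 - 8*C²
E(-5)*312 = (6 - 8*(-5)²)*312 = (6 - 8*25)*312 = (6 - 200)*312 = -194*312 = -60528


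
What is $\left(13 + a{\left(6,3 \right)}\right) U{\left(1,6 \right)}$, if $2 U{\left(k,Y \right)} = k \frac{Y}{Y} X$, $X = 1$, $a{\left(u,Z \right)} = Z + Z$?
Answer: $\frac{19}{2} \approx 9.5$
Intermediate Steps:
$a{\left(u,Z \right)} = 2 Z$
$U{\left(k,Y \right)} = \frac{k}{2}$ ($U{\left(k,Y \right)} = \frac{k \frac{Y}{Y} 1}{2} = \frac{k 1 \cdot 1}{2} = \frac{k 1}{2} = \frac{k}{2}$)
$\left(13 + a{\left(6,3 \right)}\right) U{\left(1,6 \right)} = \left(13 + 2 \cdot 3\right) \frac{1}{2} \cdot 1 = \left(13 + 6\right) \frac{1}{2} = 19 \cdot \frac{1}{2} = \frac{19}{2}$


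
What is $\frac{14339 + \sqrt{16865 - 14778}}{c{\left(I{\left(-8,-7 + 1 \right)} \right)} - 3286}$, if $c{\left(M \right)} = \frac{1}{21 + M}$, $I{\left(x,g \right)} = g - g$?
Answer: $- \frac{301119}{69005} - \frac{21 \sqrt{2087}}{69005} \approx -4.3776$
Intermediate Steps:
$I{\left(x,g \right)} = 0$
$\frac{14339 + \sqrt{16865 - 14778}}{c{\left(I{\left(-8,-7 + 1 \right)} \right)} - 3286} = \frac{14339 + \sqrt{16865 - 14778}}{\frac{1}{21 + 0} - 3286} = \frac{14339 + \sqrt{2087}}{\frac{1}{21} - 3286} = \frac{14339 + \sqrt{2087}}{- \frac{69005}{21}} = \left(14339 + \sqrt{2087}\right) \left(- \frac{21}{69005}\right) = - \frac{301119}{69005} - \frac{21 \sqrt{2087}}{69005}$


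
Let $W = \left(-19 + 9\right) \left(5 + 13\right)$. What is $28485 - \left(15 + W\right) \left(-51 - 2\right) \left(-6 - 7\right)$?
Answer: $142170$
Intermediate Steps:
$W = -180$ ($W = \left(-10\right) 18 = -180$)
$28485 - \left(15 + W\right) \left(-51 - 2\right) \left(-6 - 7\right) = 28485 - \left(15 - 180\right) \left(-51 - 2\right) \left(-6 - 7\right) = 28485 - \left(-165\right) \left(-53\right) \left(-13\right) = 28485 - 8745 \left(-13\right) = 28485 - -113685 = 28485 + 113685 = 142170$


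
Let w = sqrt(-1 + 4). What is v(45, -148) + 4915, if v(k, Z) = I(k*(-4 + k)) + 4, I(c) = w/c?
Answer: 4919 + sqrt(3)/1845 ≈ 4919.0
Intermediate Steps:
w = sqrt(3) ≈ 1.7320
I(c) = sqrt(3)/c
v(k, Z) = 4 + sqrt(3)/(k*(-4 + k)) (v(k, Z) = sqrt(3)/((k*(-4 + k))) + 4 = sqrt(3)*(1/(k*(-4 + k))) + 4 = sqrt(3)/(k*(-4 + k)) + 4 = 4 + sqrt(3)/(k*(-4 + k)))
v(45, -148) + 4915 = (sqrt(3) + 4*45*(-4 + 45))/(45*(-4 + 45)) + 4915 = (1/45)*(sqrt(3) + 4*45*41)/41 + 4915 = (1/45)*(1/41)*(sqrt(3) + 7380) + 4915 = (1/45)*(1/41)*(7380 + sqrt(3)) + 4915 = (4 + sqrt(3)/1845) + 4915 = 4919 + sqrt(3)/1845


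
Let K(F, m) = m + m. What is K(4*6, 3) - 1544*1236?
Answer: -1908378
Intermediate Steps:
K(F, m) = 2*m
K(4*6, 3) - 1544*1236 = 2*3 - 1544*1236 = 6 - 1908384 = -1908378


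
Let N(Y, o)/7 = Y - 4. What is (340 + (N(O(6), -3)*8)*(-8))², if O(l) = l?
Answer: 309136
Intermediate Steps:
N(Y, o) = -28 + 7*Y (N(Y, o) = 7*(Y - 4) = 7*(-4 + Y) = -28 + 7*Y)
(340 + (N(O(6), -3)*8)*(-8))² = (340 + ((-28 + 7*6)*8)*(-8))² = (340 + ((-28 + 42)*8)*(-8))² = (340 + (14*8)*(-8))² = (340 + 112*(-8))² = (340 - 896)² = (-556)² = 309136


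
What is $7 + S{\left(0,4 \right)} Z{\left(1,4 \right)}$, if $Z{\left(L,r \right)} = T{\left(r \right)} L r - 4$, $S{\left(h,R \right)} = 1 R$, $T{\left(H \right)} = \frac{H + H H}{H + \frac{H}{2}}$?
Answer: $\frac{133}{3} \approx 44.333$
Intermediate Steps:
$T{\left(H \right)} = \frac{2 \left(H + H^{2}\right)}{3 H}$ ($T{\left(H \right)} = \frac{H + H^{2}}{H + H \frac{1}{2}} = \frac{H + H^{2}}{H + \frac{H}{2}} = \frac{H + H^{2}}{\frac{3}{2} H} = \left(H + H^{2}\right) \frac{2}{3 H} = \frac{2 \left(H + H^{2}\right)}{3 H}$)
$S{\left(h,R \right)} = R$
$Z{\left(L,r \right)} = -4 + L r \left(\frac{2}{3} + \frac{2 r}{3}\right)$ ($Z{\left(L,r \right)} = \left(\frac{2}{3} + \frac{2 r}{3}\right) L r - 4 = L \left(\frac{2}{3} + \frac{2 r}{3}\right) r - 4 = L r \left(\frac{2}{3} + \frac{2 r}{3}\right) - 4 = -4 + L r \left(\frac{2}{3} + \frac{2 r}{3}\right)$)
$7 + S{\left(0,4 \right)} Z{\left(1,4 \right)} = 7 + 4 \left(-4 + \frac{2}{3} \cdot 1 \cdot 4 \left(1 + 4\right)\right) = 7 + 4 \left(-4 + \frac{2}{3} \cdot 1 \cdot 4 \cdot 5\right) = 7 + 4 \left(-4 + \frac{40}{3}\right) = 7 + 4 \cdot \frac{28}{3} = 7 + \frac{112}{3} = \frac{133}{3}$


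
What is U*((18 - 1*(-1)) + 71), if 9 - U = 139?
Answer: -11700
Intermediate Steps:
U = -130 (U = 9 - 1*139 = 9 - 139 = -130)
U*((18 - 1*(-1)) + 71) = -130*((18 - 1*(-1)) + 71) = -130*((18 + 1) + 71) = -130*(19 + 71) = -130*90 = -11700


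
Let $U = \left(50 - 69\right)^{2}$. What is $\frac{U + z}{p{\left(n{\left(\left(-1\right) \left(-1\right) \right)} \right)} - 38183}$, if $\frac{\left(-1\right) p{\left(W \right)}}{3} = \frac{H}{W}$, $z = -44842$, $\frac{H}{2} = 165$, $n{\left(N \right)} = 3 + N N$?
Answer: $\frac{88962}{76861} \approx 1.1574$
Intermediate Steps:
$n{\left(N \right)} = 3 + N^{2}$
$H = 330$ ($H = 2 \cdot 165 = 330$)
$U = 361$ ($U = \left(-19\right)^{2} = 361$)
$p{\left(W \right)} = - \frac{990}{W}$ ($p{\left(W \right)} = - 3 \frac{330}{W} = - \frac{990}{W}$)
$\frac{U + z}{p{\left(n{\left(\left(-1\right) \left(-1\right) \right)} \right)} - 38183} = \frac{361 - 44842}{- \frac{990}{3 + \left(\left(-1\right) \left(-1\right)\right)^{2}} - 38183} = - \frac{44481}{- \frac{990}{3 + 1^{2}} - 38183} = - \frac{44481}{- \frac{990}{3 + 1} - 38183} = - \frac{44481}{- \frac{990}{4} - 38183} = - \frac{44481}{\left(-990\right) \frac{1}{4} - 38183} = - \frac{44481}{- \frac{495}{2} - 38183} = - \frac{44481}{- \frac{76861}{2}} = \left(-44481\right) \left(- \frac{2}{76861}\right) = \frac{88962}{76861}$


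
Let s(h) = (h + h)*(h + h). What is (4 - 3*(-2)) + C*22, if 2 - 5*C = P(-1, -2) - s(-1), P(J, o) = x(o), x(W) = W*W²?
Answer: 358/5 ≈ 71.600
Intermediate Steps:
x(W) = W³
P(J, o) = o³
s(h) = 4*h² (s(h) = (2*h)*(2*h) = 4*h²)
C = 14/5 (C = ⅖ - ((-2)³ - 4*(-1)²)/5 = ⅖ - (-8 - 4)/5 = ⅖ - ⅕*(-12) = ⅖ + 12/5 = 14/5 ≈ 2.8000)
(4 - 3*(-2)) + C*22 = (4 - 3*(-2)) + (14/5)*22 = (4 + 6) + 308/5 = 10 + 308/5 = 358/5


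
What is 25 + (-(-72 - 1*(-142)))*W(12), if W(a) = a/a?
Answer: -45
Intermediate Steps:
W(a) = 1
25 + (-(-72 - 1*(-142)))*W(12) = 25 - (-72 - 1*(-142))*1 = 25 - (-72 + 142)*1 = 25 - 1*70*1 = 25 - 70*1 = 25 - 70 = -45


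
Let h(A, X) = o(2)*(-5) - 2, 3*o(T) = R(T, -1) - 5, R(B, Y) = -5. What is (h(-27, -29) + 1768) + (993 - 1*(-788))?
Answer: 10691/3 ≈ 3563.7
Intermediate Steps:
o(T) = -10/3 (o(T) = (-5 - 5)/3 = (1/3)*(-10) = -10/3)
h(A, X) = 44/3 (h(A, X) = -10/3*(-5) - 2 = 50/3 - 2 = 44/3)
(h(-27, -29) + 1768) + (993 - 1*(-788)) = (44/3 + 1768) + (993 - 1*(-788)) = 5348/3 + (993 + 788) = 5348/3 + 1781 = 10691/3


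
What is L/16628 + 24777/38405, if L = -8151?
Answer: 98952801/638598340 ≈ 0.15495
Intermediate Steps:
L/16628 + 24777/38405 = -8151/16628 + 24777/38405 = 98952801/638598340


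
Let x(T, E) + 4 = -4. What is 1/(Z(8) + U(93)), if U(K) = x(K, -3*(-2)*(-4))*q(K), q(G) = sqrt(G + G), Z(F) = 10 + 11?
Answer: -7/3821 - 8*sqrt(186)/11463 ≈ -0.011350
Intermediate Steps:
Z(F) = 21
q(G) = sqrt(2)*sqrt(G) (q(G) = sqrt(2*G) = sqrt(2)*sqrt(G))
x(T, E) = -8 (x(T, E) = -4 - 4 = -8)
U(K) = -8*sqrt(2)*sqrt(K)
1/(Z(8) + U(93)) = 1/(21 - 8*sqrt(2)*sqrt(93)) = 1/(21 - 8*sqrt(186))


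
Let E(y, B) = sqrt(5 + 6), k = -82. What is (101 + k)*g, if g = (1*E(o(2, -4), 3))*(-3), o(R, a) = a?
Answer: -57*sqrt(11) ≈ -189.05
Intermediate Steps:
E(y, B) = sqrt(11)
g = -3*sqrt(11) (g = (1*sqrt(11))*(-3) = sqrt(11)*(-3) = -3*sqrt(11) ≈ -9.9499)
(101 + k)*g = (101 - 82)*(-3*sqrt(11)) = 19*(-3*sqrt(11)) = -57*sqrt(11)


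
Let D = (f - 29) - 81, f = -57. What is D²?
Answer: 27889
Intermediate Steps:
D = -167 (D = (-57 - 29) - 81 = -86 - 81 = -167)
D² = (-167)² = 27889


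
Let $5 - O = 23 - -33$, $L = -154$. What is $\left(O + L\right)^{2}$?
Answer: $42025$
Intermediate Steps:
$O = -51$ ($O = 5 - \left(23 - -33\right) = 5 - \left(23 + 33\right) = 5 - 56 = -51$)
$\left(O + L\right)^{2} = \left(-51 - 154\right)^{2} = \left(-205\right)^{2} = 42025$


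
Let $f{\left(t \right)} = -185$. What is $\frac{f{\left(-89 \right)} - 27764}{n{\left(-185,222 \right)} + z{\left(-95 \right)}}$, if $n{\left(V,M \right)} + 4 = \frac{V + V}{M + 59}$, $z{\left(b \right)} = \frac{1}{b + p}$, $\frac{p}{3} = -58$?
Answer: $\frac{2112636961}{402167} \approx 5253.1$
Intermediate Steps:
$p = -174$ ($p = 3 \left(-58\right) = -174$)
$z{\left(b \right)} = \frac{1}{-174 + b}$ ($z{\left(b \right)} = \frac{1}{b - 174} = \frac{1}{-174 + b}$)
$n{\left(V,M \right)} = -4 + \frac{2 V}{59 + M}$ ($n{\left(V,M \right)} = -4 + \frac{V + V}{M + 59} = -4 + \frac{2 V}{59 + M}$)
$\frac{f{\left(-89 \right)} - 27764}{n{\left(-185,222 \right)} + z{\left(-95 \right)}} = \frac{-185 - 27764}{\frac{2 \left(-118 - 185 - 444\right)}{59 + 222} + \frac{1}{-174 - 95}} = - \frac{27949}{\frac{2 \left(-118 - 185 - 444\right)}{281} + \frac{1}{-269}} = - \frac{27949}{2 \cdot \frac{1}{281} \left(-747\right) - \frac{1}{269}} = - \frac{27949}{- \frac{1494}{281} - \frac{1}{269}} = - \frac{27949}{- \frac{402167}{75589}} = \left(-27949\right) \left(- \frac{75589}{402167}\right) = \frac{2112636961}{402167}$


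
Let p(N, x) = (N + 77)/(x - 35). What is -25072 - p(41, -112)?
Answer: -3685466/147 ≈ -25071.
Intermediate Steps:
p(N, x) = (77 + N)/(-35 + x)
-25072 - p(41, -112) = -25072 - (77 + 41)/(-35 - 112) = -25072 - 118/(-147) = -25072 - (-1)*118/147 = -25072 - 1*(-118/147) = -25072 + 118/147 = -3685466/147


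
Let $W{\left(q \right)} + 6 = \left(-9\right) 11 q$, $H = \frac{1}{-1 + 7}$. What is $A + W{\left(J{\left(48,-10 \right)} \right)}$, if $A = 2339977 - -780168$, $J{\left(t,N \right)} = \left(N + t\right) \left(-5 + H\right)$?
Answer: $3138322$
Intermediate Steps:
$H = \frac{1}{6} \approx 0.16667$
$J{\left(t,N \right)} = - \frac{29 N}{6} - \frac{29 t}{6}$ ($J{\left(t,N \right)} = \left(N + t\right) \left(-5 + \frac{1}{6}\right) = \left(N + t\right) \left(- \frac{29}{6}\right) = - \frac{29 N}{6} - \frac{29 t}{6}$)
$A = 3120145$ ($A = 2339977 + 780168 = 3120145$)
$W{\left(q \right)} = -6 - 99 q$ ($W{\left(q \right)} = -6 + \left(-9\right) 11 q = -6 - 99 q$)
$A + W{\left(J{\left(48,-10 \right)} \right)} = 3120145 - \left(6 + 99 \left(\left(- \frac{29}{6}\right) \left(-10\right) - 232\right)\right) = 3120145 - \left(6 + 99 \left(\frac{145}{3} - 232\right)\right) = 3120145 - -18177 = 3120145 + \left(-6 + 18183\right) = 3120145 + 18177 = 3138322$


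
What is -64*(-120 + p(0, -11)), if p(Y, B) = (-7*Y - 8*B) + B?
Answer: 2752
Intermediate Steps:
p(Y, B) = -7*B - 7*Y (p(Y, B) = (-8*B - 7*Y) + B = -7*B - 7*Y)
-64*(-120 + p(0, -11)) = -64*(-120 + (-7*(-11) - 7*0)) = -64*(-120 + (77 + 0)) = -64*(-120 + 77) = -64*(-43) = 2752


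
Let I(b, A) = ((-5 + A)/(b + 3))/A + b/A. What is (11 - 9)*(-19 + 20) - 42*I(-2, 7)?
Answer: 2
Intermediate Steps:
I(b, A) = b/A + (-5 + A)/(A*(3 + b)) (I(b, A) = ((-5 + A)/(3 + b))/A + b/A = (-5 + A)/(A*(3 + b)) + b/A = b/A + (-5 + A)/(A*(3 + b)))
(11 - 9)*(-19 + 20) - 42*I(-2, 7) = (11 - 9)*(-19 + 20) - 42*(-5 + 7 + (-2)**2 + 3*(-2))/(7*(3 - 2)) = 2*1 - 6*(-5 + 7 + 4 - 6)/1 = 2 - 6*0 = 2 - 42*0 = 2 + 0 = 2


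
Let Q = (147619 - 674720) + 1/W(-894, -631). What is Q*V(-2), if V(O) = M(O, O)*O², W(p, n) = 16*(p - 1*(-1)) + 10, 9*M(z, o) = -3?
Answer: 15051896158/21417 ≈ 7.0280e+5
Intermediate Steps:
M(z, o) = -⅓ (M(z, o) = (⅑)*(-3) = -⅓)
W(p, n) = 26 + 16*p (W(p, n) = 16*(p + 1) + 10 = 16*(1 + p) + 10 = (16 + 16*p) + 10 = 26 + 16*p)
V(O) = -O²/3
Q = -7525948079/14278 (Q = (147619 - 674720) + 1/(26 + 16*(-894)) = -527101 + 1/(26 - 14304) = -527101 + 1/(-14278) = -527101 - 1/14278 = -7525948079/14278 ≈ -5.2710e+5)
Q*V(-2) = -(-7525948079)*(-2)²/42834 = -(-7525948079)*4/42834 = -7525948079/14278*(-4/3) = 15051896158/21417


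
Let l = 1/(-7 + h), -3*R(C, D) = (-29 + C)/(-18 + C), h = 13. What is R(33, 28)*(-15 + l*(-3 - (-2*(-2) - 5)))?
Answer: 184/135 ≈ 1.3630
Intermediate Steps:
R(C, D) = -(-29 + C)/(3*(-18 + C))
l = ⅙ (l = 1/(-7 + 13) = 1/6 = ⅙ ≈ 0.16667)
R(33, 28)*(-15 + l*(-3 - (-2*(-2) - 5))) = ((29 - 1*33)/(3*(-18 + 33)))*(-15 + (-3 - (-2*(-2) - 5))/6) = ((⅓)*(29 - 33)/15)*(-15 + (-3 - (4 - 5))/6) = ((⅓)*(1/15)*(-4))*(-15 + (-3 - 1*(-1))/6) = -4*(-15 + (-3 + 1)/6)/45 = -4*(-15 + (⅙)*(-2))/45 = -4*(-15 - ⅓)/45 = -4/45*(-46/3) = 184/135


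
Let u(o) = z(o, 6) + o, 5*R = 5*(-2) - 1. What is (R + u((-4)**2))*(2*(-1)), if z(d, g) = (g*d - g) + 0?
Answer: -1038/5 ≈ -207.60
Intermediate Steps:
z(d, g) = -g + d*g (z(d, g) = (d*g - g) + 0 = (-g + d*g) + 0 = -g + d*g)
R = -11/5 (R = (5*(-2) - 1)/5 = (-10 - 1)/5 = (1/5)*(-11) = -11/5 ≈ -2.2000)
u(o) = -6 + 7*o (u(o) = 6*(-1 + o) + o = (-6 + 6*o) + o = -6 + 7*o)
(R + u((-4)**2))*(2*(-1)) = (-11/5 + (-6 + 7*(-4)**2))*(2*(-1)) = (-11/5 + (-6 + 7*16))*(-2) = (-11/5 + (-6 + 112))*(-2) = (-11/5 + 106)*(-2) = (519/5)*(-2) = -1038/5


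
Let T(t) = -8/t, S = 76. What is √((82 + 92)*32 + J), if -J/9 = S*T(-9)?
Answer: 4*√310 ≈ 70.427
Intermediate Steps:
J = -608 (J = -684*(-8/(-9)) = -684*(-8*(-⅑)) = -684*8/9 = -9*608/9 = -608)
√((82 + 92)*32 + J) = √((82 + 92)*32 - 608) = √(174*32 - 608) = √(5568 - 608) = √4960 = 4*√310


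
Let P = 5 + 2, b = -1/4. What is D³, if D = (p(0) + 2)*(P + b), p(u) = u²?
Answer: 19683/8 ≈ 2460.4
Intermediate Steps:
b = -¼ (b = -1*¼ = -¼ ≈ -0.25000)
P = 7
D = 27/2 (D = (0² + 2)*(7 - ¼) = (0 + 2)*(27/4) = 2*(27/4) = 27/2 ≈ 13.500)
D³ = (27/2)³ = 19683/8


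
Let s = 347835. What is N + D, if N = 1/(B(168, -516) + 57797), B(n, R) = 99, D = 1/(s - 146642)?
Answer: 259089/11648269928 ≈ 2.2243e-5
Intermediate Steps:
D = 1/201193 (D = 1/(347835 - 146642) = 1/201193 ≈ 4.9704e-6)
N = 1/57896 (N = 1/(99 + 57797) = 1/57896 ≈ 1.7272e-5)
N + D = 1/57896 + 1/201193 = 259089/11648269928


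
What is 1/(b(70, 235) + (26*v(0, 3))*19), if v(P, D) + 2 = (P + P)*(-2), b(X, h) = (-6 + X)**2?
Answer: 1/3108 ≈ 0.00032175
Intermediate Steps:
v(P, D) = -2 - 4*P (v(P, D) = -2 + (P + P)*(-2) = -2 + (2*P)*(-2) = -2 - 4*P)
1/(b(70, 235) + (26*v(0, 3))*19) = 1/((-6 + 70)**2 + (26*(-2 - 4*0))*19) = 1/(64**2 + (26*(-2 + 0))*19) = 1/(4096 + (26*(-2))*19) = 1/(4096 - 52*19) = 1/(4096 - 988) = 1/3108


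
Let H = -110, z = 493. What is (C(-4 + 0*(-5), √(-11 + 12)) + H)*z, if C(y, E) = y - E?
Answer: -56695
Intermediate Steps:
(C(-4 + 0*(-5), √(-11 + 12)) + H)*z = (((-4 + 0*(-5)) - √(-11 + 12)) - 110)*493 = (((-4 + 0) - √1) - 110)*493 = ((-4 - 1*1) - 110)*493 = ((-4 - 1) - 110)*493 = (-5 - 110)*493 = -115*493 = -56695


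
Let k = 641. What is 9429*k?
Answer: 6043989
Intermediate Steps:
9429*k = 9429*641 = 6043989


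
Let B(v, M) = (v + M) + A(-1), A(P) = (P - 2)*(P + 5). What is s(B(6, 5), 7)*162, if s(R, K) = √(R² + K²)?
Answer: 810*√2 ≈ 1145.5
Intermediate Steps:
A(P) = (-2 + P)*(5 + P)
B(v, M) = -12 + M + v (B(v, M) = (v + M) + (-10 + (-1)² + 3*(-1)) = (M + v) + (-10 + 1 - 3) = (M + v) - 12 = -12 + M + v)
s(R, K) = √(K² + R²)
s(B(6, 5), 7)*162 = √(7² + (-12 + 5 + 6)²)*162 = √(49 + (-1)²)*162 = √(49 + 1)*162 = √50*162 = (5*√2)*162 = 810*√2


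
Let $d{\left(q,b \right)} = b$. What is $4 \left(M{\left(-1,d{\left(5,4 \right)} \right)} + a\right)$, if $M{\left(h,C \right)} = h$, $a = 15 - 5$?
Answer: $36$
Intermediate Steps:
$a = 10$
$4 \left(M{\left(-1,d{\left(5,4 \right)} \right)} + a\right) = 4 \left(-1 + 10\right) = 4 \cdot 9 = 36$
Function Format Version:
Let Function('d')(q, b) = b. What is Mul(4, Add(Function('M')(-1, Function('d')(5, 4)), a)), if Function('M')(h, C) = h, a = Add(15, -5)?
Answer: 36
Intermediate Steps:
a = 10
Mul(4, Add(Function('M')(-1, Function('d')(5, 4)), a)) = Mul(4, Add(-1, 10)) = Mul(4, 9) = 36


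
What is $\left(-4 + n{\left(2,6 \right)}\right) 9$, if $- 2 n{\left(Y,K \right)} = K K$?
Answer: $-198$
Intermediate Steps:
$n{\left(Y,K \right)} = - \frac{K^{2}}{2}$ ($n{\left(Y,K \right)} = - \frac{K K}{2} = - \frac{K^{2}}{2}$)
$\left(-4 + n{\left(2,6 \right)}\right) 9 = \left(-4 - \frac{6^{2}}{2}\right) 9 = \left(-4 - 18\right) 9 = \left(-22\right) 9 = -198$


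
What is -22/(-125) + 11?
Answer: 1397/125 ≈ 11.176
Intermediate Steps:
-22/(-125) + 11 = -22*(-1/125) + 11 = 22/125 + 11 = 1397/125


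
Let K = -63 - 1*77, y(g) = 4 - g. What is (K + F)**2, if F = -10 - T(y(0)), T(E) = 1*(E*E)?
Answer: 27556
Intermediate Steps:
T(E) = E**2 (T(E) = 1*E**2 = E**2)
K = -140 (K = -63 - 77 = -140)
F = -26 (F = -10 - (4 - 1*0)**2 = -10 - (4 + 0)**2 = -10 - 1*4**2 = -10 - 1*16 = -10 - 16 = -26)
(K + F)**2 = (-140 - 26)**2 = (-166)**2 = 27556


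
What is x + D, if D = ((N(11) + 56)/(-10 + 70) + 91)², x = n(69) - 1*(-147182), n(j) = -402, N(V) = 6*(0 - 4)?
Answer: 34910629/225 ≈ 1.5516e+5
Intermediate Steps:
N(V) = -24 (N(V) = 6*(-4) = -24)
x = 146780 (x = -402 - 1*(-147182) = -402 + 147182 = 146780)
D = 1885129/225 (D = ((-24 + 56)/(-10 + 70) + 91)² = (32/60 + 91)² = (32*(1/60) + 91)² = (8/15 + 91)² = (1373/15)² = 1885129/225 ≈ 8378.3)
x + D = 146780 + 1885129/225 = 34910629/225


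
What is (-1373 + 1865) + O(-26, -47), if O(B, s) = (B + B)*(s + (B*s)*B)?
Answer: 1655080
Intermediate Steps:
O(B, s) = 2*B*(s + s*B²) (O(B, s) = (2*B)*(s + s*B²) = 2*B*(s + s*B²))
(-1373 + 1865) + O(-26, -47) = (-1373 + 1865) + 2*(-26)*(-47)*(1 + (-26)²) = 492 + 2*(-26)*(-47)*(1 + 676) = 492 + 2*(-26)*(-47)*677 = 492 + 1654588 = 1655080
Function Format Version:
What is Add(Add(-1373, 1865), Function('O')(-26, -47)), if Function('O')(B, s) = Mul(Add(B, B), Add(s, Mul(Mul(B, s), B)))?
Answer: 1655080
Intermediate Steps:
Function('O')(B, s) = Mul(2, B, Add(s, Mul(s, Pow(B, 2)))) (Function('O')(B, s) = Mul(Mul(2, B), Add(s, Mul(s, Pow(B, 2)))) = Mul(2, B, Add(s, Mul(s, Pow(B, 2)))))
Add(Add(-1373, 1865), Function('O')(-26, -47)) = Add(Add(-1373, 1865), Mul(2, -26, -47, Add(1, Pow(-26, 2)))) = Add(492, Mul(2, -26, -47, Add(1, 676))) = Add(492, Mul(2, -26, -47, 677)) = Add(492, 1654588) = 1655080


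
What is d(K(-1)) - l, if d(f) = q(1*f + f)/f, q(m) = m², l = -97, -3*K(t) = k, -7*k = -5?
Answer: 2017/21 ≈ 96.048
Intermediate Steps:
k = 5/7 (k = -⅐*(-5) = 5/7 ≈ 0.71429)
K(t) = -5/21 (K(t) = -⅓*5/7 = -5/21)
d(f) = 4*f (d(f) = (1*f + f)²/f = (f + f)²/f = (2*f)²/f = (4*f²)/f = 4*f)
d(K(-1)) - l = 4*(-5/21) - 1*(-97) = -20/21 + 97 = 2017/21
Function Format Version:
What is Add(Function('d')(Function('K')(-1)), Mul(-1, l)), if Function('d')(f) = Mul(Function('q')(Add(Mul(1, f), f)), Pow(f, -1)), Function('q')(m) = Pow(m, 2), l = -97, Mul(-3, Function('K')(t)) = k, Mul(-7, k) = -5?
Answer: Rational(2017, 21) ≈ 96.048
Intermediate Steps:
k = Rational(5, 7) (k = Mul(Rational(-1, 7), -5) = Rational(5, 7) ≈ 0.71429)
Function('K')(t) = Rational(-5, 21) (Function('K')(t) = Mul(Rational(-1, 3), Rational(5, 7)) = Rational(-5, 21))
Function('d')(f) = Mul(4, f) (Function('d')(f) = Mul(Pow(Add(Mul(1, f), f), 2), Pow(f, -1)) = Mul(Pow(Add(f, f), 2), Pow(f, -1)) = Mul(Pow(Mul(2, f), 2), Pow(f, -1)) = Mul(Mul(4, Pow(f, 2)), Pow(f, -1)) = Mul(4, f))
Add(Function('d')(Function('K')(-1)), Mul(-1, l)) = Add(Mul(4, Rational(-5, 21)), Mul(-1, -97)) = Add(Rational(-20, 21), 97) = Rational(2017, 21)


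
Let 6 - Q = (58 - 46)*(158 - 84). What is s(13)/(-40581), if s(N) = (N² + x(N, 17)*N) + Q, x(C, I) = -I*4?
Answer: 1597/40581 ≈ 0.039353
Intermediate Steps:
x(C, I) = -4*I
Q = -882 (Q = 6 - (58 - 46)*(158 - 84) = 6 - 12*74 = 6 - 1*888 = 6 - 888 = -882)
s(N) = -882 + N² - 68*N (s(N) = (N² + (-4*17)*N) - 882 = (N² - 68*N) - 882 = -882 + N² - 68*N)
s(13)/(-40581) = (-882 + 13² - 68*13)/(-40581) = (-882 + 169 - 884)*(-1/40581) = -1597*(-1/40581) = 1597/40581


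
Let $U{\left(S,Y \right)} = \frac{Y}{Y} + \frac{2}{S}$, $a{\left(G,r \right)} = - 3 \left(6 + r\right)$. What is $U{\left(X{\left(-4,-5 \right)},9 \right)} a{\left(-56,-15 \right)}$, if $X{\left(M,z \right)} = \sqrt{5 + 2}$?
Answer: $27 + \frac{54 \sqrt{7}}{7} \approx 47.41$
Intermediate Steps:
$X{\left(M,z \right)} = \sqrt{7}$
$a{\left(G,r \right)} = -18 - 3 r$
$U{\left(S,Y \right)} = 1 + \frac{2}{S}$
$U{\left(X{\left(-4,-5 \right)},9 \right)} a{\left(-56,-15 \right)} = \frac{2 + \sqrt{7}}{\sqrt{7}} \left(-18 - -45\right) = \frac{\sqrt{7}}{7} \left(2 + \sqrt{7}\right) \left(-18 + 45\right) = \frac{\sqrt{7} \left(2 + \sqrt{7}\right)}{7} \cdot 27 = \frac{27 \sqrt{7} \left(2 + \sqrt{7}\right)}{7}$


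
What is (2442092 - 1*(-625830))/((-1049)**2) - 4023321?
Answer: -4427263383799/1100401 ≈ -4.0233e+6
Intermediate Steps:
(2442092 - 1*(-625830))/((-1049)**2) - 4023321 = (2442092 + 625830)/1100401 - 4023321 = 3067922*(1/1100401) - 4023321 = 3067922/1100401 - 4023321 = -4427263383799/1100401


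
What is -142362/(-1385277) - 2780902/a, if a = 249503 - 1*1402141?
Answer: 669401905135/266120485121 ≈ 2.5154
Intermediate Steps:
a = -1152638 (a = 249503 - 1402141 = -1152638)
-142362/(-1385277) - 2780902/a = -142362/(-1385277) - 2780902/(-1152638) = -142362*(-1/1385277) - 2780902*(-1/1152638) = 47454/461759 + 1390451/576319 = 669401905135/266120485121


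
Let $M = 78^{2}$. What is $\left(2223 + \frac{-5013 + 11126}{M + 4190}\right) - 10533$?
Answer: $- \frac{85370827}{10274} \approx -8309.4$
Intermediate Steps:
$M = 6084$
$\left(2223 + \frac{-5013 + 11126}{M + 4190}\right) - 10533 = \left(2223 + \frac{-5013 + 11126}{6084 + 4190}\right) - 10533 = \left(2223 + \frac{6113}{10274}\right) - 10533 = \frac{22845215}{10274} - 10533 = - \frac{85370827}{10274}$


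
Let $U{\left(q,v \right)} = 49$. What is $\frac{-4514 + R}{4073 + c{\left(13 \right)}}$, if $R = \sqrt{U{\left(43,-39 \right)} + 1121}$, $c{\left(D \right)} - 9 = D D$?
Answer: $- \frac{4514}{4251} + \frac{\sqrt{130}}{1417} \approx -1.0538$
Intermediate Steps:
$c{\left(D \right)} = 9 + D^{2}$ ($c{\left(D \right)} = 9 + D D = 9 + D^{2}$)
$R = 3 \sqrt{130}$ ($R = \sqrt{49 + 1121} = \sqrt{1170} = 3 \sqrt{130} \approx 34.205$)
$\frac{-4514 + R}{4073 + c{\left(13 \right)}} = \frac{-4514 + 3 \sqrt{130}}{4073 + \left(9 + 13^{2}\right)} = \frac{-4514 + 3 \sqrt{130}}{4073 + \left(9 + 169\right)} = \frac{-4514 + 3 \sqrt{130}}{4073 + 178} = \frac{-4514 + 3 \sqrt{130}}{4251} = \left(-4514 + 3 \sqrt{130}\right) \frac{1}{4251} = - \frac{4514}{4251} + \frac{\sqrt{130}}{1417}$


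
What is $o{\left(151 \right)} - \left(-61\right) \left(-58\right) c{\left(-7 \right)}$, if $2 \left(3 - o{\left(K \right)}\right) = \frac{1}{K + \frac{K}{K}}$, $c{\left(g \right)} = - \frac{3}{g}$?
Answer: $- \frac{3220279}{2128} \approx -1513.3$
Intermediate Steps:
$o{\left(K \right)} = 3 - \frac{1}{2 \left(1 + K\right)}$ ($o{\left(K \right)} = 3 - \frac{1}{2 \left(K + \frac{K}{K}\right)} = 3 - \frac{1}{2 \left(K + 1\right)} = 3 - \frac{1}{2 \left(1 + K\right)}$)
$o{\left(151 \right)} - \left(-61\right) \left(-58\right) c{\left(-7 \right)} = \frac{5 + 6 \cdot 151}{2 \left(1 + 151\right)} - \left(-61\right) \left(-58\right) \left(- \frac{3}{-7}\right) = \frac{5 + 906}{2 \cdot 152} - 3538 \left(\left(-3\right) \left(- \frac{1}{7}\right)\right) = \frac{1}{2} \cdot \frac{1}{152} \cdot 911 - 3538 \cdot \frac{3}{7} = \frac{911}{304} - \frac{10614}{7} = - \frac{3220279}{2128}$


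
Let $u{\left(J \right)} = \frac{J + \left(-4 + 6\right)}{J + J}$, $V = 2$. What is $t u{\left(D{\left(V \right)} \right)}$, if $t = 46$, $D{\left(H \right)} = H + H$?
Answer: $\frac{69}{2} \approx 34.5$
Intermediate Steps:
$D{\left(H \right)} = 2 H$
$u{\left(J \right)} = \frac{2 + J}{2 J}$ ($u{\left(J \right)} = \frac{J + 2}{2 J} = \left(2 + J\right) \frac{1}{2 J} = \frac{2 + J}{2 J}$)
$t u{\left(D{\left(V \right)} \right)} = 46 \frac{2 + 2 \cdot 2}{2 \cdot 2 \cdot 2} = 46 \frac{2 + 4}{2 \cdot 4} = 46 \cdot \frac{1}{2} \cdot \frac{1}{4} \cdot 6 = 46 \cdot \frac{3}{4} = \frac{69}{2}$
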